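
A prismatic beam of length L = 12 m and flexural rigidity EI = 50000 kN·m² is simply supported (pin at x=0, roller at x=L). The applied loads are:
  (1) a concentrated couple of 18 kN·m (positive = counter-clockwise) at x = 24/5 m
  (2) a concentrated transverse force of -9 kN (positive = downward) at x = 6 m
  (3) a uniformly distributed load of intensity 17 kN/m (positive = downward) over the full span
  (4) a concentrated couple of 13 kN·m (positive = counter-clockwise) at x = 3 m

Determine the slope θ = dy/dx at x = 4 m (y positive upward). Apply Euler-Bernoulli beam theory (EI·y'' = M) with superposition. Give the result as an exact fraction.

θ(4) = -309547/30000000 rad

Load 1 — applied couple M₀=18 kN·m at a=24/5 m (b=L-a=36/5):
  θ_1 = (M₀x²/(2L)+C₁)/EI  [x≤a] with C₁=M₀(3b²-L²)/(6L)=72/25 = (18·4²/(2·12)+(72/25))/50000 = 93/312500 rad
Load 2 — point force P=-9 kN at a=6 m (b=L-a=6):
  θ_2 = -Pb(L²-b²-3x²)/(6LEI)  [x≤a] = -(-9)·6·(12²-6²-3·4²)/(6·12·50000) = 9/10000 rad
Load 3 — uniform load w=17 kN/m over full span:
  θ_3 = -w(L³-6Lx²+4x³)/(24EI) = -17·(12³-6·12·4²+4·4³)/(24·50000) = -221/18750 rad
Load 4 — applied couple M₀=13 kN·m at a=3 m (b=L-a=9):
  θ_4 = (M₀x²/(2L)-M₀(x-a)+C₁)/EI  [x>a] with C₁=M₀(3b²-L²)/(6L)=143/8 = (13·4²/(2·12)-13·(4-3)+(143/8))/50000 = 13/48000 rad
Superposition: θ = Σ θ_i = -309547/30000000 rad ≈ -0.010318 rad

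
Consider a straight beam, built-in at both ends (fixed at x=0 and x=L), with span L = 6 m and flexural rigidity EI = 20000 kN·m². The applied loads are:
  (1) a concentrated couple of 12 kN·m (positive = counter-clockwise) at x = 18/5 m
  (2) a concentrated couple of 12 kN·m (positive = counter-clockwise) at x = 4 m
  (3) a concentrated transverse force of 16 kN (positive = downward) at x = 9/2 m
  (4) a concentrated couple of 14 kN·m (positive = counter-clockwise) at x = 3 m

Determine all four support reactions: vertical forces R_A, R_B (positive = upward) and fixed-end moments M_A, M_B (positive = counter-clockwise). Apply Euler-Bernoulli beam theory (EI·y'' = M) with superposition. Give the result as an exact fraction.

R_A = 866/75 kN, M_A = 396/25 kN·m, R_B = 334/75 kN, M_B = -214/25 kN·m

Load 1 — applied couple M₀=12 kN·m at a=18/5 m (b=L-a=12/5):
  R_A = 6M₀ab/L³ = 6·12·(18/5)·(12/5)/6³ = 72/25 kN
  M_A = M₀b(2a-b)/L² = 12·(12/5)·(2·(18/5)-(12/5))/6² = 96/25 kN·m
  R_B = -6M₀ab/L³ = -6·12·(18/5)·(12/5)/6³ = -72/25 kN
  M_B = M₀a(2b-a)/L² = 12·(18/5)·(2·(12/5)-(18/5))/6² = 36/25 kN·m
Load 2 — applied couple M₀=12 kN·m at a=4 m (b=L-a=2):
  R_A = 6M₀ab/L³ = 6·12·4·2/6³ = 8/3 kN
  M_A = M₀b(2a-b)/L² = 12·2·(2·4-2)/6² = 4 kN·m
  R_B = -6M₀ab/L³ = -6·12·4·2/6³ = -8/3 kN
  M_B = M₀a(2b-a)/L² = 12·4·(2·2-4)/6² = 0 kN·m
Load 3 — point force P=16 kN at a=9/2 m (b=L-a=3/2):
  R_A = Pb²(3a+b)/L³ = 16·(3/2)²·(3·(9/2)+(3/2))/6³ = 5/2 kN
  M_A = Pab²/L² = 16·(9/2)·(3/2)²/6² = 9/2 kN·m
  R_B = Pa²(a+3b)/L³ = 16·(9/2)²·((9/2)+3·(3/2))/6³ = 27/2 kN
  M_B = -Pa²b/L² = -16·(9/2)²·(3/2)/6² = -27/2 kN·m
Load 4 — applied couple M₀=14 kN·m at a=3 m (b=L-a=3):
  R_A = 6M₀ab/L³ = 6·14·3·3/6³ = 7/2 kN
  M_A = M₀b(2a-b)/L² = 14·3·(2·3-3)/6² = 7/2 kN·m
  R_B = -6M₀ab/L³ = -6·14·3·3/6³ = -7/2 kN
  M_B = M₀a(2b-a)/L² = 14·3·(2·3-3)/6² = 7/2 kN·m
Superposition: R_A = 866/75 kN, M_A = 396/25 kN·m, R_B = 334/75 kN, M_B = -214/25 kN·m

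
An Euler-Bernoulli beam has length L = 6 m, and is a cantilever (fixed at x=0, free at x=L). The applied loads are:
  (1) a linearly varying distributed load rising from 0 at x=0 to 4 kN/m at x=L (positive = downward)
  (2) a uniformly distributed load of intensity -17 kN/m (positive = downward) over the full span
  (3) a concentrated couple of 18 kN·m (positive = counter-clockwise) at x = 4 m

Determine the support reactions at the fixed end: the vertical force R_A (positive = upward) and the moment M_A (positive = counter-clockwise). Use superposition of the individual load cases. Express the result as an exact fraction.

R_A = -90 kN, M_A = -276 kN·m

Load 1 — triangular load w₀=4 kN/m (0→w₀ over full span):
  R_A = w₀L/2 = 4·6/2 = 12 kN
  M_A = w₀L²/3 = 4·6²/3 = 48 kN·m
Load 2 — uniform load w=-17 kN/m over full span:
  R_A = wL = (-17)·6 = -102 kN
  M_A = wL²/2 = (-17)·6²/2 = -306 kN·m
Load 3 — applied couple M₀=18 kN·m at a=4 m (b=L-a=2):
  R_A = 0 kN
  M_A = -M₀ = -18 kN·m
Superposition: R_A = -90 kN, M_A = -276 kN·m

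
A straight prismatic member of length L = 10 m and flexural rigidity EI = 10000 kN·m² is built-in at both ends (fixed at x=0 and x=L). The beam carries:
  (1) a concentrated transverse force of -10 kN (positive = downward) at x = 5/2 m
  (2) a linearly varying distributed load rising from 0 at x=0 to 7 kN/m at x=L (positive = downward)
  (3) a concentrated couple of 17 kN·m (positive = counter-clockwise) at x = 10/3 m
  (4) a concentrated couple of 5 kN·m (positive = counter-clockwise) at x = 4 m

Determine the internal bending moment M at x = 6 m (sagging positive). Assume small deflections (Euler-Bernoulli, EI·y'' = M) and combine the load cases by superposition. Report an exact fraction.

Load 1 — point force P=-10 kN at a=5/2 m (b=L-a=15/2):
  M_1 = Pa²(a+3b)(L-x)/L³ - Pa²b/L²  [x>a] = (-10)·(5/2)²·((5/2)+3·(15/2))·(10-6)/10³ - (-10)·(5/2)²·(15/2)/10² = -25/16 kN·m
Load 2 — triangular load w₀=7 kN/m (0→w₀ over full span):
  M_2 = 3w₀Lx/20 - w₀L²/30 - w₀x³/(6L) = 3·7·10·6/20 - 7·10²/30 - 7·6³/(6·10) = 217/15 kN·m
Load 3 — applied couple M₀=17 kN·m at a=10/3 m (b=L-a=20/3):
  M_3 = R_Ax - M_A - M₀  [x>a] with R_A=34/15, M_A=0 = (34/15)·6 - 0 - 17 = -17/5 kN·m
Load 4 — applied couple M₀=5 kN·m at a=4 m (b=L-a=6):
  M_4 = R_Ax - M_A - M₀  [x>a] with R_A=18/25, M_A=3/5 = (18/25)·6 - (3/5) - 5 = -32/25 kN·m
Superposition: M = Σ M_i = 9869/1200 kN·m ≈ 8.224167 kN·m

M(6) = 9869/1200 kN·m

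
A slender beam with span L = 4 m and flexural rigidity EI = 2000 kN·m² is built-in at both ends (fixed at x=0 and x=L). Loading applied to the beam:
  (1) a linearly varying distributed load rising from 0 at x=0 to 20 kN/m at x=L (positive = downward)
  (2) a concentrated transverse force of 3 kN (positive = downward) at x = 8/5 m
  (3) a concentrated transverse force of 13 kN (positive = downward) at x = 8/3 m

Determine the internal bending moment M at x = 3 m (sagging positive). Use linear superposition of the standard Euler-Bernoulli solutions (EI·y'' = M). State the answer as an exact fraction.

M(3) = 31477/6750 kN·m

Load 1 — triangular load w₀=20 kN/m (0→w₀ over full span):
  M_1 = 3w₀Lx/20 - w₀L²/30 - w₀x³/(6L) = 3·20·4·3/20 - 20·4²/30 - 20·3³/(6·4) = 17/6 kN·m
Load 2 — point force P=3 kN at a=8/5 m (b=L-a=12/5):
  M_2 = Pa²(a+3b)(L-x)/L³ - Pa²b/L²  [x>a] = 3·(8/5)²·((8/5)+3·(12/5))·(4-3)/4³ - 3·(8/5)²·(12/5)/4² = -12/125 kN·m
Load 3 — point force P=13 kN at a=8/3 m (b=L-a=4/3):
  M_3 = Pa²(a+3b)(L-x)/L³ - Pa²b/L²  [x>a] = 13·(8/3)²·((8/3)+3·(4/3))·(4-3)/4³ - 13·(8/3)²·(4/3)/4² = 52/27 kN·m
Superposition: M = Σ M_i = 31477/6750 kN·m ≈ 4.663259 kN·m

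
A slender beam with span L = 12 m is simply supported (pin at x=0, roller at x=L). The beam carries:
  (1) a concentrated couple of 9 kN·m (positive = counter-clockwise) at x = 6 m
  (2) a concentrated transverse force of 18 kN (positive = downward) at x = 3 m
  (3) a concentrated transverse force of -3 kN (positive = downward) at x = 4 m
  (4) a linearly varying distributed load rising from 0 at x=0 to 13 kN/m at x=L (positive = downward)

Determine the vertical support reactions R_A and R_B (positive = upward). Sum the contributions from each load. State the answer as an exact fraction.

Load 1 — applied couple M₀=9 kN·m at a=6 m (b=L-a=6):
  R_A = M₀/L = 9/12 = 3/4 kN
  R_B = -M₀/L = -9/12 = -3/4 kN
Load 2 — point force P=18 kN at a=3 m (b=L-a=9):
  R_A = Pb/L = 18·9/12 = 27/2 kN
  R_B = Pa/L = 18·3/12 = 9/2 kN
Load 3 — point force P=-3 kN at a=4 m (b=L-a=8):
  R_A = Pb/L = (-3)·8/12 = -2 kN
  R_B = Pa/L = (-3)·4/12 = -1 kN
Load 4 — triangular load w₀=13 kN/m (0→w₀ over full span):
  R_A = w₀L/6 = 13·12/6 = 26 kN
  R_B = w₀L/3 = 13·12/3 = 52 kN
Superposition: R_A = 153/4 kN, R_B = 219/4 kN

R_A = 153/4 kN, R_B = 219/4 kN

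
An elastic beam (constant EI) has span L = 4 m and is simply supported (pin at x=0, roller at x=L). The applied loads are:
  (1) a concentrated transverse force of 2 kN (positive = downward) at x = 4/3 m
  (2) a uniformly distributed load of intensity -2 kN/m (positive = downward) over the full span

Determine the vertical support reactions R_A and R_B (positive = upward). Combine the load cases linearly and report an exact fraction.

Load 1 — point force P=2 kN at a=4/3 m (b=L-a=8/3):
  R_A = Pb/L = 2·(8/3)/4 = 4/3 kN
  R_B = Pa/L = 2·(4/3)/4 = 2/3 kN
Load 2 — uniform load w=-2 kN/m over full span:
  R_A = wL/2 = (-2)·4/2 = -4 kN
  R_B = wL/2 = (-2)·4/2 = -4 kN
Superposition: R_A = -8/3 kN, R_B = -10/3 kN

R_A = -8/3 kN, R_B = -10/3 kN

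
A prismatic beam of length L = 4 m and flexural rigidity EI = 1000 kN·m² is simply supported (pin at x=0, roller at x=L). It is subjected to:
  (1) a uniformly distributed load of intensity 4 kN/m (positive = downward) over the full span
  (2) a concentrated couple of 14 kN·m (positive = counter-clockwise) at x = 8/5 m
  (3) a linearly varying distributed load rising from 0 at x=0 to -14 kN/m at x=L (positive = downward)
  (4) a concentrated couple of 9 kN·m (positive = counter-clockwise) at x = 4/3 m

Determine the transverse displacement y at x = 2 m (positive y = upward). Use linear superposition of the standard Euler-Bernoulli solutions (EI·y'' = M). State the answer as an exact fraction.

y(2) = 501/25000 m

Load 1 — uniform load w=4 kN/m over full span:
  y_1 = -wx(L³-2Lx²+x³)/(24EI) = -4·2·(4³-2·4·2²+2³)/(24·1000) = -1/75 m
Load 2 — applied couple M₀=14 kN·m at a=8/5 m (b=L-a=12/5):
  y_2 = (M₀x³/(6L)-M₀(x-a)²/2+C₁x)/EI  [x>a] with C₁=M₀(3b²-L²)/(6L)=56/75 = (14·2³/(6·4)-14·(2-(8/5))²/2+(56/75)·2)/1000 = 63/12500 m
Load 3 — triangular load w₀=-14 kN/m (0→w₀ over full span):
  y_3 = -w₀x(7L⁴-10L²x²+3x⁴)/(360LEI) = -(-14)·2·(7·4⁴-10·4²·2²+3·2⁴)/(360·4·1000) = 7/300 m
Load 4 — applied couple M₀=9 kN·m at a=4/3 m (b=L-a=8/3):
  y_4 = (M₀x³/(6L)-M₀(x-a)²/2+C₁x)/EI  [x>a] with C₁=M₀(3b²-L²)/(6L)=2 = (9·2³/(6·4)-9·(2-(4/3))²/2+2·2)/1000 = 1/200 m
Superposition: y = Σ y_i = 501/25000 m ≈ 0.020040 m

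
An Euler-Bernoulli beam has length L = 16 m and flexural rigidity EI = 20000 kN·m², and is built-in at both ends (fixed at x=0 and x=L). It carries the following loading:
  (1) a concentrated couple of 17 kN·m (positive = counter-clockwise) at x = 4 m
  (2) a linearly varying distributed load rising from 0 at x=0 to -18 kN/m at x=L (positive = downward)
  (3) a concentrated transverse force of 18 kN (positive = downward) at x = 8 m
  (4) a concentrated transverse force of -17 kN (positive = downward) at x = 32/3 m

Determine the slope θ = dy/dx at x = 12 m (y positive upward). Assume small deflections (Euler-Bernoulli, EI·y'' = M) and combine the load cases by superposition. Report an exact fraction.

θ(12) = -212639/14400000 rad

Load 1 — applied couple M₀=17 kN·m at a=4 m (b=L-a=12):
  θ_1 = (R_Ax²/2 - M_Ax - M₀(x-a))/EI  [x>a] with R_A=153/128, M_A=-51/16 = ((153/128)·12²/2 - (-51/16)·12 - 17·(12-4))/20000 = -187/320000 rad
Load 2 — triangular load w₀=-18 kN/m (0→w₀ over full span):
  θ_2 = -w₀(2x(L-x)(L-2x)(x+2L)+x²(L-x)²)/(120LEI) = -(-18)·(2·12·(16-12)·(16-2·12)·(12+2·16)+12²·(16-12)²)/(120·16·20000) = -369/25000 rad
Load 3 — point force P=18 kN at a=8 m (b=L-a=8):
  θ_3 = Pa²(L-x)(2bL-(3b+a)(L-x))/(2L³EI)  [x>a] = 18·8²·(16-12)·(2·8·16-(3·8+8)·(16-12))/(2·16³·20000) = 9/2500 rad
Load 4 — point force P=-17 kN at a=32/3 m (b=L-a=16/3):
  θ_4 = Pa²(L-x)(2bL-(3b+a)(L-x))/(2L³EI)  [x>a] = (-17)·(32/3)²·(16-12)·(2·(16/3)·16-(3·(16/3)+(32/3))·(16-12))/(2·16³·20000) = -17/5625 rad
Superposition: θ = Σ θ_i = -212639/14400000 rad ≈ -0.014767 rad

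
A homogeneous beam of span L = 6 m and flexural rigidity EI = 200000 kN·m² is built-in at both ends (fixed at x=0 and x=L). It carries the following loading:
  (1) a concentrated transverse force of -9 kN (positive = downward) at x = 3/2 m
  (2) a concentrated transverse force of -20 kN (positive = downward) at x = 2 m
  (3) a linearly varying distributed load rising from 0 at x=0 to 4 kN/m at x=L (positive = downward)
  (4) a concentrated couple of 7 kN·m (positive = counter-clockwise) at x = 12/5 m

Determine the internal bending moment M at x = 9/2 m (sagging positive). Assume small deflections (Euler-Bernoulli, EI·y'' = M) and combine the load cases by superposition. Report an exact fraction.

M(9/2) = 36403/14400 kN·m

Load 1 — point force P=-9 kN at a=3/2 m (b=L-a=9/2):
  M_1 = Pa²(a+3b)(L-x)/L³ - Pa²b/L²  [x>a] = (-9)·(3/2)²·((3/2)+3·(9/2))·(6-(9/2))/6³ - (-9)·(3/2)²·(9/2)/6² = 27/64 kN·m
Load 2 — point force P=-20 kN at a=2 m (b=L-a=4):
  M_2 = Pa²(a+3b)(L-x)/L³ - Pa²b/L²  [x>a] = (-20)·2²·(2+3·4)·(6-(9/2))/6³ - (-20)·2²·4/6² = 10/9 kN·m
Load 3 — triangular load w₀=4 kN/m (0→w₀ over full span):
  M_3 = 3w₀Lx/20 - w₀L²/30 - w₀x³/(6L) = 3·4·6·(9/2)/20 - 4·6²/30 - 4·(9/2)³/(6·6) = 51/40 kN·m
Load 4 — applied couple M₀=7 kN·m at a=12/5 m (b=L-a=18/5):
  M_4 = R_Ax - M_A - M₀  [x>a] with R_A=42/25, M_A=21/25 = (42/25)·(9/2) - (21/25) - 7 = -7/25 kN·m
Superposition: M = Σ M_i = 36403/14400 kN·m ≈ 2.527986 kN·m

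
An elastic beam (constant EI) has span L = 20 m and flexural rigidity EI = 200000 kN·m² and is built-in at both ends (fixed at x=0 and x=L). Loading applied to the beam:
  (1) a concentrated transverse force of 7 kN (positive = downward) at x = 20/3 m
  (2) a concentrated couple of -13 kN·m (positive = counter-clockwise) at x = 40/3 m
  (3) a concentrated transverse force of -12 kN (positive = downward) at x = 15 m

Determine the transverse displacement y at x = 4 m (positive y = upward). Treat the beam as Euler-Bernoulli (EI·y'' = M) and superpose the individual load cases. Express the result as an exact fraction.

y(4) = -3077/40500000 m

Load 1 — point force P=7 kN at a=20/3 m (b=L-a=40/3):
  y_1 = -Pb²x²(3aL-(3a+b)x)/(6L³EI)  [x≤a] = -7·(40/3)²·4²·(3·(20/3)·20-(3·(20/3)+(40/3))·4)/(6·20³·200000) = -28/50625 m
Load 2 — applied couple M₀=-13 kN·m at a=40/3 m (b=L-a=20/3):
  y_2 = (R_Ax³/6 - M_Ax²/2)/EI  [x≤a] with R_A=-13/15, M_A=-13/3 = ((-13/15)·4³/6 - (-13/3)·4²/2)/200000 = 143/1125000 m
Load 3 — point force P=-12 kN at a=15 m (b=L-a=5):
  y_3 = -Pb²x²(3aL-(3a+b)x)/(6L³EI)  [x≤a] = -(-12)·5²·4²·(3·15·20-(3·15+5)·4)/(6·20³·200000) = 7/20000 m
Superposition: y = Σ y_i = -3077/40500000 m ≈ -0.000076 m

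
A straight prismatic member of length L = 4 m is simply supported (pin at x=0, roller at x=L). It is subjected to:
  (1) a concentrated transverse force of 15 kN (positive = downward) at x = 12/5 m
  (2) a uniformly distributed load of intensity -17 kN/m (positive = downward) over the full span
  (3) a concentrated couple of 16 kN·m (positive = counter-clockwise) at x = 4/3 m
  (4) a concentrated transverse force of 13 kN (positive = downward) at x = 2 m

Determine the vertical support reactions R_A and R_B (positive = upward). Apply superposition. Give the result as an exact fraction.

R_A = -35/2 kN, R_B = -45/2 kN

Load 1 — point force P=15 kN at a=12/5 m (b=L-a=8/5):
  R_A = Pb/L = 15·(8/5)/4 = 6 kN
  R_B = Pa/L = 15·(12/5)/4 = 9 kN
Load 2 — uniform load w=-17 kN/m over full span:
  R_A = wL/2 = (-17)·4/2 = -34 kN
  R_B = wL/2 = (-17)·4/2 = -34 kN
Load 3 — applied couple M₀=16 kN·m at a=4/3 m (b=L-a=8/3):
  R_A = M₀/L = 16/4 = 4 kN
  R_B = -M₀/L = -16/4 = -4 kN
Load 4 — point force P=13 kN at a=2 m (b=L-a=2):
  R_A = Pb/L = 13·2/4 = 13/2 kN
  R_B = Pa/L = 13·2/4 = 13/2 kN
Superposition: R_A = -35/2 kN, R_B = -45/2 kN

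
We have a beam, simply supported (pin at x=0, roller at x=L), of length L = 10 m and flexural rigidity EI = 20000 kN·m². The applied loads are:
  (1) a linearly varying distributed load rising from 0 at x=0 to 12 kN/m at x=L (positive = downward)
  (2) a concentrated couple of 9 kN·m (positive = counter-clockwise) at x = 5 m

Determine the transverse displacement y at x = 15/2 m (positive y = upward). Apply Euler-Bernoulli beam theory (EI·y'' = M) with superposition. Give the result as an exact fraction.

Load 1 — triangular load w₀=12 kN/m (0→w₀ over full span):
  y_1 = -w₀x(7L⁴-10L²x²+3x⁴)/(360LEI) = -12·(15/2)·(7·10⁴-10·10²·(15/2)²+3·(15/2)⁴)/(360·10·20000) = -119/4096 m
Load 2 — applied couple M₀=9 kN·m at a=5 m (b=L-a=5):
  y_2 = (M₀x³/(6L)-M₀(x-a)²/2+C₁x)/EI  [x>a] with C₁=M₀(3b²-L²)/(6L)=-15/4 = (9·(15/2)³/(6·10)-9·((15/2)-5)²/2+(-15/4)·(15/2))/20000 = 9/25600 m
Superposition: y = Σ y_i = -2939/102400 m ≈ -0.028701 m

y(15/2) = -2939/102400 m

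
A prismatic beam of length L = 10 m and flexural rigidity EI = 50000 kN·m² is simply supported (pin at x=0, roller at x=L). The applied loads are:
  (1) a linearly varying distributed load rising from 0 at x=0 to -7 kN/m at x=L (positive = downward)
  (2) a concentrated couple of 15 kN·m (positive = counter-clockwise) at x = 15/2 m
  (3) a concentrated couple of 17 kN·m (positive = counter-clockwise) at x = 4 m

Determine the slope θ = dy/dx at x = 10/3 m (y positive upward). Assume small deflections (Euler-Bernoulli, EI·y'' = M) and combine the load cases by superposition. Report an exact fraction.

θ(10/3) = 1450789/972000000 rad

Load 1 — triangular load w₀=-7 kN/m (0→w₀ over full span):
  θ_1 = -w₀(7L⁴-30L²x²+15x⁴)/(360LEI) = -(-7)·(7·10⁴-30·10²·(10/3)²+15·(10/3)⁴)/(360·10·50000) = 91/60750 rad
Load 2 — applied couple M₀=15 kN·m at a=15/2 m (b=L-a=5/2):
  θ_2 = (M₀x²/(2L)+C₁)/EI  [x≤a] with C₁=M₀(3b²-L²)/(6L)=-325/16 = (15·(10/3)²/(2·10)+(-325/16))/50000 = -23/96000 rad
Load 3 — applied couple M₀=17 kN·m at a=4 m (b=L-a=6):
  θ_3 = (M₀x²/(2L)+C₁)/EI  [x≤a] with C₁=M₀(3b²-L²)/(6L)=34/15 = (17·(10/3)²/(2·10)+(34/15))/50000 = 527/2250000 rad
Superposition: θ = Σ θ_i = 1450789/972000000 rad ≈ 0.001493 rad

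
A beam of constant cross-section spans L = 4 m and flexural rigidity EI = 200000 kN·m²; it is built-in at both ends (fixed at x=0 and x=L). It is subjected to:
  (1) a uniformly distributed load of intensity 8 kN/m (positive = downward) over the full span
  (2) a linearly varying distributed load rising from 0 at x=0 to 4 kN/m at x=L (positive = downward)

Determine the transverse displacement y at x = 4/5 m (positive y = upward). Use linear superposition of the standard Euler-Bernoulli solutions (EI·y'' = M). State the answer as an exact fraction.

Load 1 — uniform load w=8 kN/m over full span:
  y_1 = -wx²(L-x)²/(24EI) = -8·(4/5)²·(4-(4/5))²/(24·200000) = -64/5859375 m
Load 2 — triangular load w₀=4 kN/m (0→w₀ over full span):
  y_2 = -w₀x²(L-x)²(x+2L)/(120LEI) = -4·(4/5)²·(4-(4/5))²·((4/5)+2·4)/(120·4·200000) = -352/146484375 m
Superposition: y = Σ y_i = -1952/146484375 m ≈ -0.000013 m

y(4/5) = -1952/146484375 m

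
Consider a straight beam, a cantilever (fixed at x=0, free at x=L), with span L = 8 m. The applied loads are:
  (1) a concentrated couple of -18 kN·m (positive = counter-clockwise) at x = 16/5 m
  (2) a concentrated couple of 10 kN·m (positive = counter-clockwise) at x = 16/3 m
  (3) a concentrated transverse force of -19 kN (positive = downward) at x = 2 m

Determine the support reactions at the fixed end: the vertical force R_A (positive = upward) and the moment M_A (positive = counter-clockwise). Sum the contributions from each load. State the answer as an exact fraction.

R_A = -19 kN, M_A = -30 kN·m

Load 1 — applied couple M₀=-18 kN·m at a=16/5 m (b=L-a=24/5):
  R_A = 0 kN
  M_A = -M₀ = -(-18) = 18 kN·m
Load 2 — applied couple M₀=10 kN·m at a=16/3 m (b=L-a=8/3):
  R_A = 0 kN
  M_A = -M₀ = -10 kN·m
Load 3 — point force P=-19 kN at a=2 m (b=L-a=6):
  R_A = P = (-19) = -19 kN
  M_A = Pa = (-19)·2 = -38 kN·m
Superposition: R_A = -19 kN, M_A = -30 kN·m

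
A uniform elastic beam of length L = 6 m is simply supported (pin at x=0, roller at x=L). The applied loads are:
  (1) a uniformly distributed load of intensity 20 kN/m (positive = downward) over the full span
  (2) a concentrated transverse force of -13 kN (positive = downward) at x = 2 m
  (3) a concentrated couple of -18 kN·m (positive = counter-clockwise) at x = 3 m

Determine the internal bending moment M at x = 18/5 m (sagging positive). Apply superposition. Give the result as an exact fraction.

Load 1 — uniform load w=20 kN/m over full span:
  M_1 = wx(L-x)/2 = 20·(18/5)·(6-(18/5))/2 = 432/5 kN·m
Load 2 — point force P=-13 kN at a=2 m (b=L-a=4):
  M_2 = Pa(L-x)/L  [x>a] = (-13)·2·(6-(18/5))/6 = -52/5 kN·m
Load 3 — applied couple M₀=-18 kN·m at a=3 m (b=L-a=3):
  M_3 = M₀x/L - M₀  [x>a] = (-18)·(18/5)/6 - (-18) = 36/5 kN·m
Superposition: M = Σ M_i = 416/5 kN·m ≈ 83.200000 kN·m

M(18/5) = 416/5 kN·m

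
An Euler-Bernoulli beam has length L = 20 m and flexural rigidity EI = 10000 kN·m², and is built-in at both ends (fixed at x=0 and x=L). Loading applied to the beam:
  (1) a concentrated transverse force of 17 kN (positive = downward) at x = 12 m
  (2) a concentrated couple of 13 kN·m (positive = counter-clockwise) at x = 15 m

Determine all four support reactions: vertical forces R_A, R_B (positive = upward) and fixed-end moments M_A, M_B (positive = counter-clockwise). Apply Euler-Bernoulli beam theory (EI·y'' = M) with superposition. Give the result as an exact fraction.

Load 1 — point force P=17 kN at a=12 m (b=L-a=8):
  R_A = Pb²(3a+b)/L³ = 17·8²·(3·12+8)/20³ = 748/125 kN
  M_A = Pab²/L² = 17·12·8²/20² = 816/25 kN·m
  R_B = Pa²(a+3b)/L³ = 17·12²·(12+3·8)/20³ = 1377/125 kN
  M_B = -Pa²b/L² = -17·12²·8/20² = -1224/25 kN·m
Load 2 — applied couple M₀=13 kN·m at a=15 m (b=L-a=5):
  R_A = 6M₀ab/L³ = 6·13·15·5/20³ = 117/160 kN
  M_A = M₀b(2a-b)/L² = 13·5·(2·15-5)/20² = 65/16 kN·m
  R_B = -6M₀ab/L³ = -6·13·15·5/20³ = -117/160 kN
  M_B = M₀a(2b-a)/L² = 13·15·(2·5-15)/20² = -39/16 kN·m
Superposition: R_A = 26861/4000 kN, M_A = 14681/400 kN·m, R_B = 41139/4000 kN, M_B = -20559/400 kN·m

R_A = 26861/4000 kN, M_A = 14681/400 kN·m, R_B = 41139/4000 kN, M_B = -20559/400 kN·m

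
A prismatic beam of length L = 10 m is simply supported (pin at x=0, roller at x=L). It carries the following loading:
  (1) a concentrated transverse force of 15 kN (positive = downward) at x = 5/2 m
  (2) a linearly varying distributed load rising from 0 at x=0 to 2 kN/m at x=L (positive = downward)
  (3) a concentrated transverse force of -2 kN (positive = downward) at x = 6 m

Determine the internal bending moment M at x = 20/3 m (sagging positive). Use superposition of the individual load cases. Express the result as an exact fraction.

Load 1 — point force P=15 kN at a=5/2 m (b=L-a=15/2):
  M_1 = Pa(L-x)/L  [x>a] = 15·(5/2)·(10-(20/3))/10 = 25/2 kN·m
Load 2 — triangular load w₀=2 kN/m (0→w₀ over full span):
  M_2 = w₀Lx/6 - w₀x³/(6L) = 2·10·(20/3)/6 - 2·(20/3)³/(6·10) = 1000/81 kN·m
Load 3 — point force P=-2 kN at a=6 m (b=L-a=4):
  M_3 = Pa(L-x)/L  [x>a] = (-2)·6·(10-(20/3))/10 = -4 kN·m
Superposition: M = Σ M_i = 3377/162 kN·m ≈ 20.845679 kN·m

M(20/3) = 3377/162 kN·m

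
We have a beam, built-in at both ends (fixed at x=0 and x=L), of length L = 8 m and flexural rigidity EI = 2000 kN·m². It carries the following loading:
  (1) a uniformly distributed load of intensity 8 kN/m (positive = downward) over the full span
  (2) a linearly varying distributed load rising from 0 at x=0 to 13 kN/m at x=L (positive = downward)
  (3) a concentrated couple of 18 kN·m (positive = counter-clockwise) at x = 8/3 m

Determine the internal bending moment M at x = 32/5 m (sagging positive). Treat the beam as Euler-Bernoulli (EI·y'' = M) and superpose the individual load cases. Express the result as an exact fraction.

Load 1 — uniform load w=8 kN/m over full span:
  M_1 = wLx/2 - wL²/12 - wx²/2 = 8·8·(32/5)/2 - 8·8²/12 - 8·(32/5)²/2 = -128/75 kN·m
Load 2 — triangular load w₀=13 kN/m (0→w₀ over full span):
  M_2 = 3w₀Lx/20 - w₀L²/30 - w₀x³/(6L) = 3·13·8·(32/5)/20 - 13·8²/30 - 13·(32/5)³/(6·8) = 416/375 kN·m
Load 3 — applied couple M₀=18 kN·m at a=8/3 m (b=L-a=16/3):
  M_3 = R_Ax - M_A - M₀  [x>a] with R_A=3, M_A=0 = 3·(32/5) - 0 - 18 = 6/5 kN·m
Superposition: M = Σ M_i = 226/375 kN·m ≈ 0.602667 kN·m

M(32/5) = 226/375 kN·m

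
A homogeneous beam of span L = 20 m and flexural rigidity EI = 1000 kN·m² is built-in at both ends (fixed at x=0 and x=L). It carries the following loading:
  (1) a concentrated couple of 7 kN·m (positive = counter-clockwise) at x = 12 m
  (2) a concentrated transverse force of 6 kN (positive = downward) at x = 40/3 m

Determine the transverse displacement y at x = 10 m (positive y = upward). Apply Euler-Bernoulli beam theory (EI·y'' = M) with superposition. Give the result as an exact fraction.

y(10) = -1439/6750 m

Load 1 — applied couple M₀=7 kN·m at a=12 m (b=L-a=8):
  y_1 = (R_Ax³/6 - M_Ax²/2)/EI  [x≤a] with R_A=63/125, M_A=56/25 = ((63/125)·10³/6 - (56/25)·10²/2)/1000 = -7/250 m
Load 2 — point force P=6 kN at a=40/3 m (b=L-a=20/3):
  y_2 = -Pb²x²(3aL-(3a+b)x)/(6L³EI)  [x≤a] = -6·(20/3)²·10²·(3·(40/3)·20-(3·(40/3)+(20/3))·10)/(6·20³·1000) = -5/27 m
Superposition: y = Σ y_i = -1439/6750 m ≈ -0.213185 m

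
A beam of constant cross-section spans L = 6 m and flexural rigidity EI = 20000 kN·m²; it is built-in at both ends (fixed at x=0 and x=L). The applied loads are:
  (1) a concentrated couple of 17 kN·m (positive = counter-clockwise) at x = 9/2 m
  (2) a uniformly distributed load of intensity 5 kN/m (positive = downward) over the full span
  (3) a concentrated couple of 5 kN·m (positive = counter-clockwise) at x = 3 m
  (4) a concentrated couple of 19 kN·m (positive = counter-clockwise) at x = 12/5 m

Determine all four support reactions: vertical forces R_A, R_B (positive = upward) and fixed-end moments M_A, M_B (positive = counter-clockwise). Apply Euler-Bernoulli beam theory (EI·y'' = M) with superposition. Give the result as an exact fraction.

R_A = 9599/400 kN, M_A = 9537/400 kN·m, R_B = 2401/400 kN, M_B = -4343/400 kN·m

Load 1 — applied couple M₀=17 kN·m at a=9/2 m (b=L-a=3/2):
  R_A = 6M₀ab/L³ = 6·17·(9/2)·(3/2)/6³ = 51/16 kN
  M_A = M₀b(2a-b)/L² = 17·(3/2)·(2·(9/2)-(3/2))/6² = 85/16 kN·m
  R_B = -6M₀ab/L³ = -6·17·(9/2)·(3/2)/6³ = -51/16 kN
  M_B = M₀a(2b-a)/L² = 17·(9/2)·(2·(3/2)-(9/2))/6² = -51/16 kN·m
Load 2 — uniform load w=5 kN/m over full span:
  R_A = wL/2 = 5·6/2 = 15 kN
  M_A = wL²/12 = 5·6²/12 = 15 kN·m
  R_B = wL/2 = 5·6/2 = 15 kN
  M_B = -wL²/12 = -5·6²/12 = -15 kN·m
Load 3 — applied couple M₀=5 kN·m at a=3 m (b=L-a=3):
  R_A = 6M₀ab/L³ = 6·5·3·3/6³ = 5/4 kN
  M_A = M₀b(2a-b)/L² = 5·3·(2·3-3)/6² = 5/4 kN·m
  R_B = -6M₀ab/L³ = -6·5·3·3/6³ = -5/4 kN
  M_B = M₀a(2b-a)/L² = 5·3·(2·3-3)/6² = 5/4 kN·m
Load 4 — applied couple M₀=19 kN·m at a=12/5 m (b=L-a=18/5):
  R_A = 6M₀ab/L³ = 6·19·(12/5)·(18/5)/6³ = 114/25 kN
  M_A = M₀b(2a-b)/L² = 19·(18/5)·(2·(12/5)-(18/5))/6² = 57/25 kN·m
  R_B = -6M₀ab/L³ = -6·19·(12/5)·(18/5)/6³ = -114/25 kN
  M_B = M₀a(2b-a)/L² = 19·(12/5)·(2·(18/5)-(12/5))/6² = 152/25 kN·m
Superposition: R_A = 9599/400 kN, M_A = 9537/400 kN·m, R_B = 2401/400 kN, M_B = -4343/400 kN·m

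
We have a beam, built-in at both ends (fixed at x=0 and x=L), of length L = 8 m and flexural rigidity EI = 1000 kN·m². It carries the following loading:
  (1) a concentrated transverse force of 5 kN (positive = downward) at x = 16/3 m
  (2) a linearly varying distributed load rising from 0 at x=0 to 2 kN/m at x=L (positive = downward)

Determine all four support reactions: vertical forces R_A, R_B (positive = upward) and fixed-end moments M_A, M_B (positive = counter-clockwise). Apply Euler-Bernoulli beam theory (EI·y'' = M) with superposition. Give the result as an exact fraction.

Load 1 — point force P=5 kN at a=16/3 m (b=L-a=8/3):
  R_A = Pb²(3a+b)/L³ = 5·(8/3)²·(3·(16/3)+(8/3))/8³ = 35/27 kN
  M_A = Pab²/L² = 5·(16/3)·(8/3)²/8² = 80/27 kN·m
  R_B = Pa²(a+3b)/L³ = 5·(16/3)²·((16/3)+3·(8/3))/8³ = 100/27 kN
  M_B = -Pa²b/L² = -5·(16/3)²·(8/3)/8² = -160/27 kN·m
Load 2 — triangular load w₀=2 kN/m (0→w₀ over full span):
  R_A = 3w₀L/20 = 3·2·8/20 = 12/5 kN
  M_A = w₀L²/30 = 2·8²/30 = 64/15 kN·m
  R_B = 7w₀L/20 = 7·2·8/20 = 28/5 kN
  M_B = -w₀L²/20 = -2·8²/20 = -32/5 kN·m
Superposition: R_A = 499/135 kN, M_A = 976/135 kN·m, R_B = 1256/135 kN, M_B = -1664/135 kN·m

R_A = 499/135 kN, M_A = 976/135 kN·m, R_B = 1256/135 kN, M_B = -1664/135 kN·m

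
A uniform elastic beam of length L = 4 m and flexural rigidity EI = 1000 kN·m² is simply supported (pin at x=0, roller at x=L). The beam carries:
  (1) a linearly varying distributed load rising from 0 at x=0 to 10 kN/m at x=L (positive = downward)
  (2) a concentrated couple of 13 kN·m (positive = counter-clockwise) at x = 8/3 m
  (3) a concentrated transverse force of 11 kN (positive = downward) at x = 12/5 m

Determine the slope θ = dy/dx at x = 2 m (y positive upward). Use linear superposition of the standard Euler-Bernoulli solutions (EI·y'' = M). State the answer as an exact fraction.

Load 1 — triangular load w₀=10 kN/m (0→w₀ over full span):
  θ_1 = -w₀(7L⁴-30L²x²+15x⁴)/(360LEI) = -10·(7·4⁴-30·4²·2²+15·2⁴)/(360·4·1000) = -7/9000 rad
Load 2 — applied couple M₀=13 kN·m at a=8/3 m (b=L-a=4/3):
  θ_2 = (M₀x²/(2L)+C₁)/EI  [x≤a] with C₁=M₀(3b²-L²)/(6L)=-52/9 = (13·2²/(2·4)+(-52/9))/1000 = 13/18000 rad
Load 3 — point force P=11 kN at a=12/5 m (b=L-a=8/5):
  θ_3 = -Pb(L²-b²-3x²)/(6LEI)  [x≤a] = -11·(8/5)·(4²-(8/5)²-3·2²)/(6·4·1000) = -33/31250 rad
Superposition: θ = Σ θ_i = -2501/2250000 rad ≈ -0.001112 rad

θ(2) = -2501/2250000 rad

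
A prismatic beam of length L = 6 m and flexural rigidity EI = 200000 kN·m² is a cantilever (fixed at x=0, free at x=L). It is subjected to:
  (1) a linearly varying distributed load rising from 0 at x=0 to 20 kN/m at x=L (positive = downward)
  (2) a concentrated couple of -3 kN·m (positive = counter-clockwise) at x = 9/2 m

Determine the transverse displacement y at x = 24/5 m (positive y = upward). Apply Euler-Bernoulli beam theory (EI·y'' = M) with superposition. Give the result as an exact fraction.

Load 1 — triangular load w₀=20 kN/m (0→w₀ over full span):
  y_1 = (w₀Lx³/12-w₀L²x²/6-w₀x⁵/(120L))/EI = (20·6·(24/5)³/12-20·6²·(24/5)²/6-20·(24/5)⁵/(120·6))/200000 = -84456/9765625 m
Load 2 — applied couple M₀=-3 kN·m at a=9/2 m (b=L-a=3/2):
  y_2 = M₀a(2x-a)/(2EI)  [x>a] = (-3)·(9/2)·(2·(24/5)-(9/2))/(2·200000) = -1377/8000000 m
Superposition: y = Σ y_i = -44102097/5000000000 m ≈ -0.008820 m

y(24/5) = -44102097/5000000000 m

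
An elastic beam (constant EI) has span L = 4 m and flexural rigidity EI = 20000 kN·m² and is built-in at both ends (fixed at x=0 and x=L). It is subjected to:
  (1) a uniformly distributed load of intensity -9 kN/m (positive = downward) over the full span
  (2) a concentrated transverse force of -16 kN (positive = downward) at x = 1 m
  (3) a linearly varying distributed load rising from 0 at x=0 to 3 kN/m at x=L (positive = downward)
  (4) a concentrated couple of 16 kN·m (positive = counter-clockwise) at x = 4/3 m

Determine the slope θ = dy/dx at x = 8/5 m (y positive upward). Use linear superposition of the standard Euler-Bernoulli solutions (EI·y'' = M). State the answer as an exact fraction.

θ(8/5) = 86/390625 rad

Load 1 — uniform load w=-9 kN/m over full span:
  θ_1 = -wx(L-x)(L-2x)/(12EI) = -(-9)·(8/5)·(4-(8/5))·(4-2·(8/5))/(12·20000) = 9/78125 rad
Load 2 — point force P=-16 kN at a=1 m (b=L-a=3):
  θ_2 = Pa²(L-x)(2bL-(3b+a)(L-x))/(2L³EI)  [x>a] = (-16)·1²·(4-(8/5))·(2·3·4-(3·3+1)·(4-(8/5)))/(2·4³·20000) = 0 rad
Load 3 — triangular load w₀=3 kN/m (0→w₀ over full span):
  θ_3 = -w₀(2x(L-x)(L-2x)(x+2L)+x²(L-x)²)/(120LEI) = -3·(2·(8/5)·(4-(8/5))·(4-2·(8/5))·((8/5)+2·4)+(8/5)²·(4-(8/5))²)/(120·4·20000) = -9/390625 rad
Load 4 — applied couple M₀=16 kN·m at a=4/3 m (b=L-a=8/3):
  θ_4 = (R_Ax²/2 - M_Ax - M₀(x-a))/EI  [x>a] with R_A=16/3, M_A=0 = ((16/3)·(8/5)²/2 - 0·(8/5) - 16·((8/5)-(4/3)))/20000 = 2/15625 rad
Superposition: θ = Σ θ_i = 86/390625 rad ≈ 0.000220 rad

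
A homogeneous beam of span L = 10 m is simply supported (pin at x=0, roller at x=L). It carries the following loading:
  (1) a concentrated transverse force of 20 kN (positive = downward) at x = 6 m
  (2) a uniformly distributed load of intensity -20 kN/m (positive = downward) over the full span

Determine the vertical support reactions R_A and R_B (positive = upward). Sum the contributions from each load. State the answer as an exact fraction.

Load 1 — point force P=20 kN at a=6 m (b=L-a=4):
  R_A = Pb/L = 20·4/10 = 8 kN
  R_B = Pa/L = 20·6/10 = 12 kN
Load 2 — uniform load w=-20 kN/m over full span:
  R_A = wL/2 = (-20)·10/2 = -100 kN
  R_B = wL/2 = (-20)·10/2 = -100 kN
Superposition: R_A = -92 kN, R_B = -88 kN

R_A = -92 kN, R_B = -88 kN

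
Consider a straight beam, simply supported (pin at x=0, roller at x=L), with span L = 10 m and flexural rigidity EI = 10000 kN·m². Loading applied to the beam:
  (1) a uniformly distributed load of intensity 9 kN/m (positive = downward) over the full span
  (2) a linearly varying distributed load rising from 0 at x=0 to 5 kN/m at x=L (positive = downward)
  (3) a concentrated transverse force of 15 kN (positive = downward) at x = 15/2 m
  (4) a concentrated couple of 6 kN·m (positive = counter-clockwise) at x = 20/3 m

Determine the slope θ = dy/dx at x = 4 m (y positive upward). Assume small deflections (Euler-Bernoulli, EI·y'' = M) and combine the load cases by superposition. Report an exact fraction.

θ(4) = -255383/14400000 rad

Load 1 — uniform load w=9 kN/m over full span:
  θ_1 = -w(L³-6Lx²+4x³)/(24EI) = -9·(10³-6·10·4²+4·4³)/(24·10000) = -111/10000 rad
Load 2 — triangular load w₀=5 kN/m (0→w₀ over full span):
  θ_2 = -w₀(7L⁴-30L²x²+15x⁴)/(360LEI) = -5·(7·10⁴-30·10²·4²+15·4⁴)/(360·10·10000) = -323/90000 rad
Load 3 — point force P=15 kN at a=15/2 m (b=L-a=5/2):
  θ_3 = -Pb(L²-b²-3x²)/(6LEI)  [x≤a] = -15·(5/2)·(10²-(5/2)²-3·4²)/(6·10·10000) = -183/64000 rad
Load 4 — applied couple M₀=6 kN·m at a=20/3 m (b=L-a=10/3):
  θ_4 = (M₀x²/(2L)+C₁)/EI  [x≤a] with C₁=M₀(3b²-L²)/(6L)=-20/3 = (6·4²/(2·10)+(-20/3))/10000 = -7/37500 rad
Superposition: θ = Σ θ_i = -255383/14400000 rad ≈ -0.017735 rad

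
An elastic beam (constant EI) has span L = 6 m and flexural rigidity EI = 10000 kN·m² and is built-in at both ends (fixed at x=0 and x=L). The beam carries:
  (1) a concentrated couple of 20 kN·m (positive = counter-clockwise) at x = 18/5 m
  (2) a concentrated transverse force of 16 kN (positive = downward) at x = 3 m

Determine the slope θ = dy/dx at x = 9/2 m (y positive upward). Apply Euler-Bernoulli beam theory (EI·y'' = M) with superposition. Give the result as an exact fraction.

θ(9/2) = 27/25000 rad

Load 1 — applied couple M₀=20 kN·m at a=18/5 m (b=L-a=12/5):
  θ_1 = (R_Ax²/2 - M_Ax - M₀(x-a))/EI  [x>a] with R_A=24/5, M_A=32/5 = ((24/5)·(9/2)²/2 - (32/5)·(9/2) - 20·((9/2)-(18/5)))/10000 = 9/50000 rad
Load 2 — point force P=16 kN at a=3 m (b=L-a=3):
  θ_2 = Pa²(L-x)(2bL-(3b+a)(L-x))/(2L³EI)  [x>a] = 16·3²·(6-(9/2))·(2·3·6-(3·3+3)·(6-(9/2)))/(2·6³·10000) = 9/10000 rad
Superposition: θ = Σ θ_i = 27/25000 rad ≈ 0.001080 rad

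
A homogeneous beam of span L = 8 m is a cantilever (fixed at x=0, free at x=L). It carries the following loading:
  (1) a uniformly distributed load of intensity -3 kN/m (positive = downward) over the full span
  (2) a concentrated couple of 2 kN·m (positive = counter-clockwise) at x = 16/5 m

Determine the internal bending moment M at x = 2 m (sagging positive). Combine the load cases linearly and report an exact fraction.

M(2) = 56 kN·m

Load 1 — uniform load w=-3 kN/m over full span:
  M_1 = -w(L-x)²/2 = -(-3)·(8-2)²/2 = 54 kN·m
Load 2 — applied couple M₀=2 kN·m at a=16/5 m (b=L-a=24/5):
  M_2 = M₀  [x≤a] = 2 = 2 kN·m
Superposition: M = Σ M_i = 56 kN·m ≈ 56.000000 kN·m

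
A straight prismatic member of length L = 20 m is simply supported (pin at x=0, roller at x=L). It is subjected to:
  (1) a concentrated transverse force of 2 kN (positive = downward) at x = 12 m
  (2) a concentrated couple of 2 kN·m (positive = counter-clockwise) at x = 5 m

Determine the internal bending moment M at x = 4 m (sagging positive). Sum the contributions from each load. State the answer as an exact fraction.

M(4) = 18/5 kN·m

Load 1 — point force P=2 kN at a=12 m (b=L-a=8):
  M_1 = Pbx/L  [x≤a] = 2·8·4/20 = 16/5 kN·m
Load 2 — applied couple M₀=2 kN·m at a=5 m (b=L-a=15):
  M_2 = M₀x/L  [x≤a] = 2·4/20 = 2/5 kN·m
Superposition: M = Σ M_i = 18/5 kN·m ≈ 3.600000 kN·m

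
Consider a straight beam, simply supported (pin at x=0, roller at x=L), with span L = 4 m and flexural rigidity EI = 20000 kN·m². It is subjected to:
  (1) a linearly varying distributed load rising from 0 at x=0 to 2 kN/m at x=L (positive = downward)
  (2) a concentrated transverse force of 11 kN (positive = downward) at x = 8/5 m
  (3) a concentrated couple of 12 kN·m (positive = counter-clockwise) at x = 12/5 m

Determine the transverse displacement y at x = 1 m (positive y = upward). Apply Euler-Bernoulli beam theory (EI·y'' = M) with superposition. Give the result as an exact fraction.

Load 1 — triangular load w₀=2 kN/m (0→w₀ over full span):
  y_1 = -w₀x(7L⁴-10L²x²+3x⁴)/(360LEI) = -2·1·(7·4⁴-10·4²·1²+3·1⁴)/(360·4·20000) = -109/960000 m
Load 2 — point force P=11 kN at a=8/5 m (b=L-a=12/5):
  y_2 = -Pbx(L²-b²-x²)/(6LEI)  [x≤a] = -11·(12/5)·1·(4²-(12/5)²-1²)/(6·4·20000) = -2541/5000000 m
Load 3 — applied couple M₀=12 kN·m at a=12/5 m (b=L-a=8/5):
  y_3 = (M₀x³/(6L)+C₁x)/EI  [x≤a] with C₁=M₀(3b²-L²)/(6L)=-104/25 = (12·1³/(6·4)+(-104/25)·1)/20000 = -183/1000000 m
Superposition: y = Σ y_i = -96569/120000000 m ≈ -0.000805 m

y(1) = -96569/120000000 m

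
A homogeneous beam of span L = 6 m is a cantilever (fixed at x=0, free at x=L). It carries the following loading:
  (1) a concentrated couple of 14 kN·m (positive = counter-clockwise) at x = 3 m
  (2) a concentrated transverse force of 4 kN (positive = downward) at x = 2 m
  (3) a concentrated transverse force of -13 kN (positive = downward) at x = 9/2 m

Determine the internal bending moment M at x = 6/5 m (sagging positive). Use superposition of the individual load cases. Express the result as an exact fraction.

M(6/5) = 537/10 kN·m

Load 1 — applied couple M₀=14 kN·m at a=3 m (b=L-a=3):
  M_1 = M₀  [x≤a] = 14 = 14 kN·m
Load 2 — point force P=4 kN at a=2 m (b=L-a=4):
  M_2 = -P(a-x)  [x≤a] = -4·(2-(6/5)) = -16/5 kN·m
Load 3 — point force P=-13 kN at a=9/2 m (b=L-a=3/2):
  M_3 = -P(a-x)  [x≤a] = -(-13)·((9/2)-(6/5)) = 429/10 kN·m
Superposition: M = Σ M_i = 537/10 kN·m ≈ 53.700000 kN·m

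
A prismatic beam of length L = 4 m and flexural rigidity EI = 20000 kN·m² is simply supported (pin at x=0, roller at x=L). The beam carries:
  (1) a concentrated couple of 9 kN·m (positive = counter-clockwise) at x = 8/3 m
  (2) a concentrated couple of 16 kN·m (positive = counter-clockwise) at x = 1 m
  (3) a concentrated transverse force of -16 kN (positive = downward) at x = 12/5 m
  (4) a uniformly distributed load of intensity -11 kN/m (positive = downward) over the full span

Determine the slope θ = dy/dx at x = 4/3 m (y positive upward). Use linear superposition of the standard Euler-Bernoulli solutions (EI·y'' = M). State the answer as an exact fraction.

θ(4/3) = 33319/25312500 rad

Load 1 — applied couple M₀=9 kN·m at a=8/3 m (b=L-a=4/3):
  θ_1 = (M₀x²/(2L)+C₁)/EI  [x≤a] with C₁=M₀(3b²-L²)/(6L)=-4 = (9·(4/3)²/(2·4)+(-4))/20000 = -1/10000 rad
Load 2 — applied couple M₀=16 kN·m at a=1 m (b=L-a=3):
  θ_2 = (M₀x²/(2L)-M₀(x-a)+C₁)/EI  [x>a] with C₁=M₀(3b²-L²)/(6L)=22/3 = (16·(4/3)²/(2·4)-16·((4/3)-1)+(22/3))/20000 = 1/3600 rad
Load 3 — point force P=-16 kN at a=12/5 m (b=L-a=8/5):
  θ_3 = -Pb(L²-b²-3x²)/(6LEI)  [x≤a] = -(-16)·(8/5)·(4²-(8/5)²-3·(4/3)²)/(6·4·20000) = 304/703125 rad
Load 4 — uniform load w=-11 kN/m over full span:
  θ_4 = -w(L³-6Lx²+4x³)/(24EI) = -(-11)·(4³-6·4·(4/3)²+4·(4/3)³)/(24·20000) = 143/202500 rad
Superposition: θ = Σ θ_i = 33319/25312500 rad ≈ 0.001316 rad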